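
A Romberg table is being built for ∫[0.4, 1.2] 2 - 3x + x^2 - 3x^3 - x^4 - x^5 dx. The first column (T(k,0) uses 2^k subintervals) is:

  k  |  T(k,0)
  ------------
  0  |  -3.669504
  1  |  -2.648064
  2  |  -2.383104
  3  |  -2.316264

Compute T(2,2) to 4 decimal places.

-2.2939

T(1,1) = (4·(-2.648064) − (-3.669504)) / 3 = -2.307584
T(2,1) = -2.383104 + (-2.383104 − (-2.648064))/3 = -2.294784
T(2,2) = (16·(-2.294784) − (-2.307584)) / 15 = -2.293931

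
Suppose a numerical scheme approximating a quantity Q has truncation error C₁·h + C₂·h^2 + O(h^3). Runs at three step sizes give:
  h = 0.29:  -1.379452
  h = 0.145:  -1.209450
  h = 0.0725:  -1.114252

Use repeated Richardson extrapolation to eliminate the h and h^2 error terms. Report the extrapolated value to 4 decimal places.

-1.0123

First eliminate the h term (factor 2^1 = 2):
  B₁ = (2·(-1.209450) − (-1.379452))/1 = -1.039448
  B₂ = (2·(-1.114252) − (-1.209450))/1 = -1.019054
Then eliminate the h^2 term (factor 2^2 = 4):
  (4·(-1.019054) − (-1.039448))/3 = -1.012256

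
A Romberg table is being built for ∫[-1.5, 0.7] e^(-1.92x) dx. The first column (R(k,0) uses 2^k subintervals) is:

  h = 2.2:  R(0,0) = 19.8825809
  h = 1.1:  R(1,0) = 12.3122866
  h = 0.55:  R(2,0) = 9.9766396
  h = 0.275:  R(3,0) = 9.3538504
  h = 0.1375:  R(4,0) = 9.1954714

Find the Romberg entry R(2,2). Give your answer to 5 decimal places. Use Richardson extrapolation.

Richardson extrapolation on the trapezoidal column (denominator 4−1=3):
R(1,1) = 12.3122866 + (12.3122866 − 19.8825809)/3 = 9.7888552
R(2,1) = 9.9766396 + (9.9766396 − 12.3122866)/3 = 9.1980906
R(2,2) = 9.1980906 + (9.1980906 − 9.7888552)/15 = 9.1587063

9.15871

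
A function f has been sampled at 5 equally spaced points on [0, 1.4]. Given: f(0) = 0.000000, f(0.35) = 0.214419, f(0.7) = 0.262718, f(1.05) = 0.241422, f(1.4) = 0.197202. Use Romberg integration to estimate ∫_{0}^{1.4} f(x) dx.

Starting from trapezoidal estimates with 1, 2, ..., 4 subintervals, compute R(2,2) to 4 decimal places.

0.2974

R(0,0) (trapezoid, 1 panel, h=1.4000): 0.138041
R(1,0) (trapezoid, 2 panels, h=0.7000): 0.252923
R(2,0) (trapezoid, 4 panels, h=0.3500): 0.286006
R(1,1) = 0.252923 + (0.252923 − 0.138041)/3 = 0.291217
R(2,1) = 0.286006 + (0.286006 − 0.252923)/3 = 0.297034
R(2,2) = 0.297034 + (0.297034 − 0.291217)/15 = 0.297422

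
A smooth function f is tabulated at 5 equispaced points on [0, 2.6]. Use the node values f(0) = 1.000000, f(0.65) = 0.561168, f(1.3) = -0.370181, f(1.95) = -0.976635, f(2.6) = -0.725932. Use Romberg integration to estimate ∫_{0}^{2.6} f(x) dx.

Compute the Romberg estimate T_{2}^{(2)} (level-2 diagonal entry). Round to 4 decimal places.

-0.4570

T_{0}^{(0)} (trapezoid, 1 panel, h=2.6000): 0.356288
T_{1}^{(0)} (trapezoid, 2 panels, h=1.3000): -0.303091
T_{2}^{(0)} (trapezoid, 4 panels, h=0.6500): -0.421599
T_{1}^{(1)} = -0.303091 + (-0.303091 − 0.356288)/3 = -0.522884
T_{2}^{(1)} = -0.421599 + (-0.421599 − (-0.303091))/3 = -0.461102
T_{2}^{(2)} = -0.461102 + (-0.461102 − (-0.522884))/15 = -0.456983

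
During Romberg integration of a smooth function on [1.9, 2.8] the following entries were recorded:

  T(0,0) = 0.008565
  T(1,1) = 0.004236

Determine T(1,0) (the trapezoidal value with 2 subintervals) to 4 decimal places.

0.0053

From T(1,1) = (4·T(1,0) − T(0,0))/3, solve for T(1,0):
4·T(1,0) = 3·0.004236 + 0.008565 = 0.021273
T(1,0) = 0.005318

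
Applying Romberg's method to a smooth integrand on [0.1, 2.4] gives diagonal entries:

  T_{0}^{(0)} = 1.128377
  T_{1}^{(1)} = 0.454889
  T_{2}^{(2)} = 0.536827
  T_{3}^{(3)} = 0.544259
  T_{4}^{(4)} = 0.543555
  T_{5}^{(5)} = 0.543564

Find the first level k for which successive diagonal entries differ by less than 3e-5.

|T_{1}^{(1)} − T_{0}^{(0)}| = 0.673488 ≥ 3e-5
|T_{2}^{(2)} − T_{1}^{(1)}| = 0.081938 ≥ 3e-5
|T_{3}^{(3)} − T_{2}^{(2)}| = 0.007432 ≥ 3e-5
|T_{4}^{(4)} − T_{3}^{(3)}| = 0.000704 ≥ 3e-5
|T_{5}^{(5)} − T_{4}^{(4)}| = 0.000009 < 3e-5

k = 5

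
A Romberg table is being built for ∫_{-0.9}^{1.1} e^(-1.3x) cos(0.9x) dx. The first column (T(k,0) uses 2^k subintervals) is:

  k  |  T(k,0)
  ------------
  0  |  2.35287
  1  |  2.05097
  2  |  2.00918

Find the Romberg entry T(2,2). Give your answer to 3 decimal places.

T(1,1) = (4·2.05097 − 2.35287) / 3 = 1.95034
T(2,1) = 2.00918 + (2.00918 − 2.05097)/3 = 1.99525
T(2,2) = (16·1.99525 − 1.95034) / 15 = 1.99824

1.998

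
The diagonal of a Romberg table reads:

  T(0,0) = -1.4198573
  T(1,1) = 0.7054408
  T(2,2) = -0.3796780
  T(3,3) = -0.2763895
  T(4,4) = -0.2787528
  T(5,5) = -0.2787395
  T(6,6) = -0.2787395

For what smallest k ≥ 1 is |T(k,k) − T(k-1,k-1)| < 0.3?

k = 3

|T(1,1) − T(0,0)| = 2.1252981 ≥ 0.3
|T(2,2) − T(1,1)| = 1.0851188 ≥ 0.3
|T(3,3) − T(2,2)| = 0.1032885 < 0.3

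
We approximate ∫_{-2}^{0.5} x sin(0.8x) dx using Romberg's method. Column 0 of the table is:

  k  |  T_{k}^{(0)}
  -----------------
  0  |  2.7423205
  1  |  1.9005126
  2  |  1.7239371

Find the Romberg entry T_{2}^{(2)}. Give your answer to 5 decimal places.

1.66809

T_{1}^{(1)} = (4·1.9005126 − 2.7423205) / 3 = 1.6199100
T_{2}^{(1)} = (4·1.7239371 − 1.9005126) / 3 = 1.6650786
T_{2}^{(2)} = 1.6650786 + (1.6650786 − 1.6199100)/15 = 1.6680898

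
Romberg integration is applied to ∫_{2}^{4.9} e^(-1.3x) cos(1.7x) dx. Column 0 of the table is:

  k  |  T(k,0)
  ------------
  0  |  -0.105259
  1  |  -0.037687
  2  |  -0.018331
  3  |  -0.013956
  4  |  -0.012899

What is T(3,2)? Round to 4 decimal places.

T(2,1) = (4·(-0.018331) − (-0.037687)) / 3 = -0.011879
T(3,1) = (4·(-0.013956) − (-0.018331)) / 3 = -0.012498
T(3,2) = -0.012498 + (-0.012498 − (-0.011879))/15 = -0.012539

-0.0125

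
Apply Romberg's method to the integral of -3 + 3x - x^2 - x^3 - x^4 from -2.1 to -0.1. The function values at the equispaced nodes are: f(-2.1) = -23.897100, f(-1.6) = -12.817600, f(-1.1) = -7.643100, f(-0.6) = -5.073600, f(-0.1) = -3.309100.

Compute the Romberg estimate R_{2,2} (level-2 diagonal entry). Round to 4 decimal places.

-18.9929

R_{0,0} (trapezoid, 1 panel, h=2.0000): -27.206200
R_{1,0} (trapezoid, 2 panels, h=1.0000): -21.246200
R_{2,0} (trapezoid, 4 panels, h=0.5000): -19.568700
R_{1,1} = -21.246200 + (-21.246200 − (-27.206200))/3 = -19.259533
R_{2,1} = -19.568700 + (-19.568700 − (-21.246200))/3 = -19.009533
R_{2,2} = -19.009533 + (-19.009533 − (-19.259533))/15 = -18.992866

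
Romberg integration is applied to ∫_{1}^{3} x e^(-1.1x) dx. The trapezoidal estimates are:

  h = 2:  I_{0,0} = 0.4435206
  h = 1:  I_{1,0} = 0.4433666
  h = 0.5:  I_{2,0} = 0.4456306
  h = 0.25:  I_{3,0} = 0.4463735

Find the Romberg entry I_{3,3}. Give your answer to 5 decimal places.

Richardson extrapolation on the trapezoidal column (denominator 4−1=3):
I_{1,1} = 0.4433666 + (0.4433666 − 0.4435206)/3 = 0.4433153
I_{2,1} = 0.4456306 + (0.4456306 − 0.4433666)/3 = 0.4463853
I_{3,1} = (4·0.4463735 − 0.4456306) / 3 = 0.4466211
I_{2,2} = 0.4463853 + (0.4463853 − 0.4433153)/15 = 0.4465900
I_{3,2} = (16·0.4466211 − 0.4463853) / 15 = 0.4466368
I_{3,3} = 0.4466368 + (0.4466368 − 0.4465900)/63 = 0.4466375

0.44664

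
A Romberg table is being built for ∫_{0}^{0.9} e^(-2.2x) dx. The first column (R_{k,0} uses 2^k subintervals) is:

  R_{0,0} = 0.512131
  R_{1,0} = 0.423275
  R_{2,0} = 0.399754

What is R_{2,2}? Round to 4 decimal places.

0.3918

R_{1,1} = 0.423275 + (0.423275 − 0.512131)/3 = 0.393656
R_{2,1} = (4·0.399754 − 0.423275) / 3 = 0.391914
R_{2,2} = (16·0.391914 − 0.393656) / 15 = 0.391798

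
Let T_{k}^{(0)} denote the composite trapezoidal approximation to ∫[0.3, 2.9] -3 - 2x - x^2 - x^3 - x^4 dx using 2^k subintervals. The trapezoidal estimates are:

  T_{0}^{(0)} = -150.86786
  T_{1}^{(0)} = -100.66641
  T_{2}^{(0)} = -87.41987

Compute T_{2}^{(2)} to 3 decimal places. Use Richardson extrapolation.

Richardson extrapolation on the trapezoidal column (denominator 4−1=3):
T_{1}^{(1)} = -100.66641 + (-100.66641 − (-150.86786))/3 = -83.93259
T_{2}^{(1)} = -87.41987 + (-87.41987 − (-100.66641))/3 = -83.00436
T_{2}^{(2)} = -83.00436 + (-83.00436 − (-83.93259))/15 = -82.94248

-82.942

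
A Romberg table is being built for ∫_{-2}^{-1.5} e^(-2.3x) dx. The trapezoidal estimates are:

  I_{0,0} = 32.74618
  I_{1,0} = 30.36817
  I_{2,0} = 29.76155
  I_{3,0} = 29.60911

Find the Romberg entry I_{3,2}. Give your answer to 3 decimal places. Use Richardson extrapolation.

29.558

I_{2,1} = (4·29.76155 − 30.36817) / 3 = 29.55934
I_{3,1} = 29.60911 + (29.60911 − 29.76155)/3 = 29.55830
I_{3,2} = (16·29.55830 − 29.55934) / 15 = 29.55823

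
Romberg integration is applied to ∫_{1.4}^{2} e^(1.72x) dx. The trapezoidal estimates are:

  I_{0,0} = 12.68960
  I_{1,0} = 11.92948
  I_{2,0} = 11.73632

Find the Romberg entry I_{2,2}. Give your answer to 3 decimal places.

Richardson extrapolation on the trapezoidal column (denominator 4−1=3):
I_{1,1} = (4·11.92948 − 12.68960) / 3 = 11.67611
I_{2,1} = 11.73632 + (11.73632 − 11.92948)/3 = 11.67193
I_{2,2} = (16·11.67193 − 11.67611) / 15 = 11.67165

11.672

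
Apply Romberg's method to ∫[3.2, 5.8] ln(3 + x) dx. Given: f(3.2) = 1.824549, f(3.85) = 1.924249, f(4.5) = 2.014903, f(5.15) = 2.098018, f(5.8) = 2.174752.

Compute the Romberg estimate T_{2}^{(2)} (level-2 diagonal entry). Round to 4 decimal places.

T_{0}^{(0)} (trapezoid, 1 panel, h=2.6000): 5.199091
T_{1}^{(0)} (trapezoid, 2 panels, h=1.3000): 5.218920
T_{2}^{(0)} (trapezoid, 4 panels, h=0.6500): 5.223933
T_{1}^{(1)} = 5.218920 + (5.218920 − 5.199091)/3 = 5.225530
T_{2}^{(1)} = 5.223933 + (5.223933 − 5.218920)/3 = 5.225604
T_{2}^{(2)} = 5.225604 + (5.225604 − 5.225530)/15 = 5.225609

5.2256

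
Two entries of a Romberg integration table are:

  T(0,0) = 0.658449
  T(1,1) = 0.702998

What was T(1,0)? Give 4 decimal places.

From T(1,1) = (4·T(1,0) − T(0,0))/3, solve for T(1,0):
4·T(1,0) = 3·0.702998 + 0.658449 = 2.767443
T(1,0) = 0.691861

0.6919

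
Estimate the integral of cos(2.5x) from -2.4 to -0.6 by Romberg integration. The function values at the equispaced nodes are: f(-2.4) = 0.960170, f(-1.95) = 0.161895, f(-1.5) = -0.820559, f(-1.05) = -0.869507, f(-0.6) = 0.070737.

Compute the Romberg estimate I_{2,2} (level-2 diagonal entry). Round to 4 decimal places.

-0.5055

I_{0,0} (trapezoid, 1 panel, h=1.8000): 0.927816
I_{1,0} (trapezoid, 2 panels, h=0.9000): -0.274595
I_{2,0} (trapezoid, 4 panels, h=0.4500): -0.455723
I_{1,1} = -0.274595 + (-0.274595 − 0.927816)/3 = -0.675399
I_{2,1} = -0.455723 + (-0.455723 − (-0.274595))/3 = -0.516099
I_{2,2} = -0.516099 + (-0.516099 − (-0.675399))/15 = -0.505479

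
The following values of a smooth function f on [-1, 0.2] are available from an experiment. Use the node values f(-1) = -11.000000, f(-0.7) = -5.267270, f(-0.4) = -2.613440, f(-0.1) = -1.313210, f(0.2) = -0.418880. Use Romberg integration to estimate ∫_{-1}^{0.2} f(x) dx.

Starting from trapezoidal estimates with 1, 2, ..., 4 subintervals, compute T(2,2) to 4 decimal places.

-4.2916

T(0,0) (trapezoid, 1 panel, h=1.2000): -6.851328
T(1,0) (trapezoid, 2 panels, h=0.6000): -4.993728
T(2,0) (trapezoid, 4 panels, h=0.3000): -4.471008
T(1,1) = -4.993728 + (-4.993728 − (-6.851328))/3 = -4.374528
T(2,1) = -4.471008 + (-4.471008 − (-4.993728))/3 = -4.296768
T(2,2) = -4.296768 + (-4.296768 − (-4.374528))/15 = -4.291584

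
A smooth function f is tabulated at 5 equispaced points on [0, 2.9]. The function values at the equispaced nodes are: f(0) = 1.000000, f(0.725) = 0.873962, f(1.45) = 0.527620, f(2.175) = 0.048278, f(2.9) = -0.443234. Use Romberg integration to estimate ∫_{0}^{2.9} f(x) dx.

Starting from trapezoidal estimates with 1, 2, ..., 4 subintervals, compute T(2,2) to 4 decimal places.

1.2805

T(0,0) (trapezoid, 1 panel, h=2.9000): 0.807311
T(1,0) (trapezoid, 2 panels, h=1.4500): 1.168704
T(2,0) (trapezoid, 4 panels, h=0.7250): 1.252976
T(1,1) = 1.168704 + (1.168704 − 0.807311)/3 = 1.289168
T(2,1) = 1.252976 + (1.252976 − 1.168704)/3 = 1.281067
T(2,2) = 1.281067 + (1.281067 − 1.289168)/15 = 1.280527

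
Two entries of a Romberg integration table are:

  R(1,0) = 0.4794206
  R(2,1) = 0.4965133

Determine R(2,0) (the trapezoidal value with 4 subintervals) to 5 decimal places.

0.49224

From R(2,1) = (4·R(2,0) − R(1,0))/3, solve for R(2,0):
4·R(2,0) = 3·0.4965133 + 0.4794206 = 1.9689605
R(2,0) = 0.4922401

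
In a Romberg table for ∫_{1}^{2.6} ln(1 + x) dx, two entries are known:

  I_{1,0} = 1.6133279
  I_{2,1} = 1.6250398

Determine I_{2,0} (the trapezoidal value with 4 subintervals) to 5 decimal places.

From I_{2,1} = (4·I_{2,0} − I_{1,0})/3, solve for I_{2,0}:
4·I_{2,0} = 3·1.6250398 + 1.6133279 = 6.4884473
I_{2,0} = 1.6221118

1.62211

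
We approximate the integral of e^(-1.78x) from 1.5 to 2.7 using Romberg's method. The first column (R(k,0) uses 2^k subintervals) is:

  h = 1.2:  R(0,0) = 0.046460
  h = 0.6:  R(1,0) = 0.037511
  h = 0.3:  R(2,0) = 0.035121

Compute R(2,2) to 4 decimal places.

Richardson extrapolation on the trapezoidal column (denominator 4−1=3):
R(1,1) = (4·0.037511 − 0.046460) / 3 = 0.034528
R(2,1) = (4·0.035121 − 0.037511) / 3 = 0.034324
R(2,2) = 0.034324 + (0.034324 − 0.034528)/15 = 0.034310

0.0343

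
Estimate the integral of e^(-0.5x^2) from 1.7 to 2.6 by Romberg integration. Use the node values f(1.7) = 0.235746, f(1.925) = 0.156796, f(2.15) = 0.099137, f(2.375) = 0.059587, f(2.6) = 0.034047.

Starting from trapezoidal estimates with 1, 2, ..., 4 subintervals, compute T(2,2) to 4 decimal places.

T(0,0) (trapezoid, 1 panel, h=0.9000): 0.121407
T(1,0) (trapezoid, 2 panels, h=0.4500): 0.105315
T(2,0) (trapezoid, 4 panels, h=0.2250): 0.101344
T(1,1) = 0.105315 + (0.105315 − 0.121407)/3 = 0.099951
T(2,1) = 0.101344 + (0.101344 − 0.105315)/3 = 0.100020
T(2,2) = 0.100020 + (0.100020 − 0.099951)/15 = 0.100025

0.1000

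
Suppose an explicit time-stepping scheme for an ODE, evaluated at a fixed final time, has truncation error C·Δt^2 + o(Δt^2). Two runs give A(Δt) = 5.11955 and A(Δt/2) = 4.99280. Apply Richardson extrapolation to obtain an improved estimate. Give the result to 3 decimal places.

4.951

Extrapolated value = (4·A(Δt/2) − A(Δt)) / (4 − 1)
= (4·4.99280 − 5.11955) / 3
= 14.85165 / 3 = 4.95055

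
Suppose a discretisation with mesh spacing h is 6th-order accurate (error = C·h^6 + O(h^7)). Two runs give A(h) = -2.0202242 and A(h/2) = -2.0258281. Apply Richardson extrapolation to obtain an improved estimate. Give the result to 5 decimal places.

-2.02592

Extrapolated value = (64·A(h/2) − A(h)) / (64 − 1)
= (64·(-2.0258281) − (-2.0202242)) / 63
= -127.6327742 / 63 = -2.0259171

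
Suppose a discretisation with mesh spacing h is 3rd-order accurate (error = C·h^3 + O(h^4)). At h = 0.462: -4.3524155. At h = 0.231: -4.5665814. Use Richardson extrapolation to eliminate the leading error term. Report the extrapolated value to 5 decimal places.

Extrapolated value = (8·A(h/2) − A(h)) / (8 − 1)
= (8·(-4.5665814) − (-4.3524155)) / 7
= -32.1802357 / 7 = -4.5971765

-4.59718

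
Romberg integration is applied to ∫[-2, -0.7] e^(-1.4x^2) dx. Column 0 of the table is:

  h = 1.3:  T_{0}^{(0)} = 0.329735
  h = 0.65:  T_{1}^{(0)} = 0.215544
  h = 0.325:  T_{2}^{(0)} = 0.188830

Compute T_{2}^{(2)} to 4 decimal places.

0.1801

T_{1}^{(1)} = (4·0.215544 − 0.329735) / 3 = 0.177480
T_{2}^{(1)} = 0.188830 + (0.188830 − 0.215544)/3 = 0.179925
T_{2}^{(2)} = 0.179925 + (0.179925 − 0.177480)/15 = 0.180088
(Column j=1 coincides with Simpson's rule on the same nodes.)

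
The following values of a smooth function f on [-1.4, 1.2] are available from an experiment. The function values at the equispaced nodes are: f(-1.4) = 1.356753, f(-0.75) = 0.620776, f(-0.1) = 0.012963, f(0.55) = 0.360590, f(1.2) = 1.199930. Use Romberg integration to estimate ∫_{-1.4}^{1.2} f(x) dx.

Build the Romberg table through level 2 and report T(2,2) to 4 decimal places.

T(0,0) (trapezoid, 1 panel, h=2.6000): 3.323688
T(1,0) (trapezoid, 2 panels, h=1.3000): 1.678696
T(2,0) (trapezoid, 4 panels, h=0.6500): 1.477236
T(1,1) = 1.678696 + (1.678696 − 3.323688)/3 = 1.130365
T(2,1) = 1.477236 + (1.477236 − 1.678696)/3 = 1.410083
T(2,2) = 1.410083 + (1.410083 − 1.130365)/15 = 1.428731

1.4287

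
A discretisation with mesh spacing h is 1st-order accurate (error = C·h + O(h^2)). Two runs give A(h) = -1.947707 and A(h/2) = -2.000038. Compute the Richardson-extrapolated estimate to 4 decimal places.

-2.0524

The leading error scales as h; refining by a factor of 2 reduces it by 2^1 = 2.
Extrapolated value = (2·A(h/2) − A(h)) / (2 − 1)
= (2·(-2.000038) − (-1.947707)) / 1
= -2.052369 / 1 = -2.052369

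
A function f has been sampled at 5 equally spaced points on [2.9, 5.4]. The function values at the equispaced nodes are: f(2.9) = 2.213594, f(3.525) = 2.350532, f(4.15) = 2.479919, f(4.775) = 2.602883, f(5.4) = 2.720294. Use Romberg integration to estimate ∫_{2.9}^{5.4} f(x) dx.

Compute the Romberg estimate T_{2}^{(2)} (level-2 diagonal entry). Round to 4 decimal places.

6.1890

T_{0}^{(0)} (trapezoid, 1 panel, h=2.5000): 6.167360
T_{1}^{(0)} (trapezoid, 2 panels, h=1.2500): 6.183579
T_{2}^{(0)} (trapezoid, 4 panels, h=0.6250): 6.187674
T_{1}^{(1)} = 6.183579 + (6.183579 − 6.167360)/3 = 6.188985
T_{2}^{(1)} = 6.187674 + (6.187674 − 6.183579)/3 = 6.189039
T_{2}^{(2)} = 6.189039 + (6.189039 − 6.188985)/15 = 6.189043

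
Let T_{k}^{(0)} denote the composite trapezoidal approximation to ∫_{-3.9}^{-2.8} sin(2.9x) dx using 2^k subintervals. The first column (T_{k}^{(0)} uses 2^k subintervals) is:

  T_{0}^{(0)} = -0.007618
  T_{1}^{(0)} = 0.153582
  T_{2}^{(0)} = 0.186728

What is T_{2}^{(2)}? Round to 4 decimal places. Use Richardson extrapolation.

0.1971

Richardson extrapolation on the trapezoidal column (denominator 4−1=3):
T_{1}^{(1)} = 0.153582 + (0.153582 − (-0.007618))/3 = 0.207315
T_{2}^{(1)} = (4·0.186728 − 0.153582) / 3 = 0.197777
T_{2}^{(2)} = (16·0.197777 − 0.207315) / 15 = 0.197141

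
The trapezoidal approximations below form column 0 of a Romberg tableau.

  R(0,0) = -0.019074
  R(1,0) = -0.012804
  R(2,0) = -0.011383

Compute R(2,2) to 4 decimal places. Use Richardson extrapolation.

-0.0109

R(1,1) = -0.012804 + (-0.012804 − (-0.019074))/3 = -0.010714
R(2,1) = (4·(-0.011383) − (-0.012804)) / 3 = -0.010909
R(2,2) = -0.010909 + (-0.010909 − (-0.010714))/15 = -0.010922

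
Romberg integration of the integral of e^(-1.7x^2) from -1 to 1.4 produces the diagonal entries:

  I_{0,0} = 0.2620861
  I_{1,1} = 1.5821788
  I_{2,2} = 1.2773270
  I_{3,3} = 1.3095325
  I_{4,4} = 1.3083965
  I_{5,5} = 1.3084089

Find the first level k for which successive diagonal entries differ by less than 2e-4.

|I_{1,1} − I_{0,0}| = 1.3200927 ≥ 2e-4
|I_{2,2} − I_{1,1}| = 0.3048518 ≥ 2e-4
|I_{3,3} − I_{2,2}| = 0.0322055 ≥ 2e-4
|I_{4,4} − I_{3,3}| = 0.0011360 ≥ 2e-4
|I_{5,5} − I_{4,4}| = 0.0000124 < 2e-4

k = 5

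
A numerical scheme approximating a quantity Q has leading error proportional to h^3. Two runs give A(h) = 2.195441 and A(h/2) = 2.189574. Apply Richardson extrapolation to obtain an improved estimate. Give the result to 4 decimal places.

The leading error scales as h^3; refining by a factor of 2 reduces it by 2^3 = 8.
Extrapolated value = (8·A(h/2) − A(h)) / (8 − 1)
= (8·2.189574 − 2.195441) / 7
= 15.321151 / 7 = 2.188736

2.1887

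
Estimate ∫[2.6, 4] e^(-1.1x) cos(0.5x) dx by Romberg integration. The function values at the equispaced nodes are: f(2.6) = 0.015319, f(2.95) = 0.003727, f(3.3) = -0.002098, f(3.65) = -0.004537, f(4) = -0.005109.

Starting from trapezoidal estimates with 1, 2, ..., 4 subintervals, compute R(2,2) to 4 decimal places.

0.0003

R(0,0) (trapezoid, 1 panel, h=1.4000): 0.007147
R(1,0) (trapezoid, 2 panels, h=0.7000): 0.002105
R(2,0) (trapezoid, 4 panels, h=0.3500): 0.000769
R(1,1) = 0.002105 + (0.002105 − 0.007147)/3 = 0.000424
R(2,1) = 0.000769 + (0.000769 − 0.002105)/3 = 0.000324
R(2,2) = 0.000324 + (0.000324 − 0.000424)/15 = 0.000317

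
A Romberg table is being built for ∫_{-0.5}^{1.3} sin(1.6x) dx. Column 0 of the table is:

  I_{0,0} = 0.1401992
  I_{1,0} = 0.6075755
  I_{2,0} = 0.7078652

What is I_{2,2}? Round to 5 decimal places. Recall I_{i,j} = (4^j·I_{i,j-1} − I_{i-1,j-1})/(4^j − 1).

0.73982

I_{1,1} = (4·0.6075755 − 0.1401992) / 3 = 0.7633676
I_{2,1} = 0.7078652 + (0.7078652 − 0.6075755)/3 = 0.7412951
I_{2,2} = (16·0.7412951 − 0.7633676) / 15 = 0.7398236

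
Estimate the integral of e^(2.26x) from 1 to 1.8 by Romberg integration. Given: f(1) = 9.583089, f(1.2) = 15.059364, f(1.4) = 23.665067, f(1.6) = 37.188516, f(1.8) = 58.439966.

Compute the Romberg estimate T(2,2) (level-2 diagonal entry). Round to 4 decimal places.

T(0,0) (trapezoid, 1 panel, h=0.8000): 27.209222
T(1,0) (trapezoid, 2 panels, h=0.4000): 23.070638
T(2,0) (trapezoid, 4 panels, h=0.2000): 21.984895
T(1,1) = 23.070638 + (23.070638 − 27.209222)/3 = 21.691110
T(2,1) = 21.984895 + (21.984895 − 23.070638)/3 = 21.622981
T(2,2) = 21.622981 + (21.622981 − 21.691110)/15 = 21.618439

21.6184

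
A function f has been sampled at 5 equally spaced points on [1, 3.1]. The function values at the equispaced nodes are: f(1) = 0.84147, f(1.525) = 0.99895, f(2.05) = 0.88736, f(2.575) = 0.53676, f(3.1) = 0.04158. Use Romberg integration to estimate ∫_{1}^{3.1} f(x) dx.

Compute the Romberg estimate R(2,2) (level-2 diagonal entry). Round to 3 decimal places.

R(0,0) (trapezoid, 1 panel, h=2.1000): 0.92720
R(1,0) (trapezoid, 2 panels, h=1.0500): 1.39533
R(2,0) (trapezoid, 4 panels, h=0.5250): 1.50391
R(1,1) = 1.39533 + (1.39533 − 0.92720)/3 = 1.55137
R(2,1) = 1.50391 + (1.50391 − 1.39533)/3 = 1.54010
R(2,2) = 1.54010 + (1.54010 − 1.55137)/15 = 1.53935

1.539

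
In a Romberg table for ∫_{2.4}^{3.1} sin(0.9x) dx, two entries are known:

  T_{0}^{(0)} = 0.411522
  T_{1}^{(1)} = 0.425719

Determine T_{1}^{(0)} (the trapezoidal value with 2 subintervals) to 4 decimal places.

From T_{1}^{(1)} = (4·T_{1}^{(0)} − T_{0}^{(0)})/3, solve for T_{1}^{(0)}:
4·T_{1}^{(0)} = 3·0.425719 + 0.411522 = 1.688679
T_{1}^{(0)} = 0.422170

0.4222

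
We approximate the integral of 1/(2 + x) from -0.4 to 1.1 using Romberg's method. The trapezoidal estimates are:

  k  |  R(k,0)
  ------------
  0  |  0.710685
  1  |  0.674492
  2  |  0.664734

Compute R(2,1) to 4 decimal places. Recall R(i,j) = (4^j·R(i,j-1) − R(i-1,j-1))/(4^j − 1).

0.6615

Richardson extrapolation on the trapezoidal column (denominator 4−1=3):
R(2,1) = (4·0.664734 − 0.674492) / 3 = 0.661481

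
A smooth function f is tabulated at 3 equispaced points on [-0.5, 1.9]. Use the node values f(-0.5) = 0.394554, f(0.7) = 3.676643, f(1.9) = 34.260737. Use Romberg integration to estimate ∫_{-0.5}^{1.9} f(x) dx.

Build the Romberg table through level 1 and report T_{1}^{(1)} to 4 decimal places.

19.7447

T_{0}^{(0)} (trapezoid, 1 panel, h=2.4000): 41.586349
T_{1}^{(0)} (trapezoid, 2 panels, h=1.2000): 25.205146
T_{1}^{(1)} = 25.205146 + (25.205146 − 41.586349)/3 = 19.744745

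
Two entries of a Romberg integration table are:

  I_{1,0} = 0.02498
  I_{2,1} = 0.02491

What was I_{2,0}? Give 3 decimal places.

From I_{2,1} = (4·I_{2,0} − I_{1,0})/3, solve for I_{2,0}:
4·I_{2,0} = 3·0.02491 + 0.02498 = 0.09971
I_{2,0} = 0.02493

0.025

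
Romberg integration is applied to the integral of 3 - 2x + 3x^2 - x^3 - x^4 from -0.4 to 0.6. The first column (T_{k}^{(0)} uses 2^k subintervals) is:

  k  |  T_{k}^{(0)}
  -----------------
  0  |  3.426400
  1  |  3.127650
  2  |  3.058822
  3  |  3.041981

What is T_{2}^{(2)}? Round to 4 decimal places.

3.0364

Richardson extrapolation on the trapezoidal column (denominator 4−1=3):
T_{1}^{(1)} = 3.127650 + (3.127650 − 3.426400)/3 = 3.028067
T_{2}^{(1)} = (4·3.058822 − 3.127650) / 3 = 3.035879
T_{2}^{(2)} = (16·3.035879 − 3.028067) / 15 = 3.036400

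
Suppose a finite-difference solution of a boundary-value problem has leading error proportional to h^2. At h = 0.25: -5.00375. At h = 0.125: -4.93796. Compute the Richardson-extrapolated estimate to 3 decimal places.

-4.916

Extrapolated value = (4·A(h/2) − A(h)) / (4 − 1)
= (4·(-4.93796) − (-5.00375)) / 3
= -14.74809 / 3 = -4.91603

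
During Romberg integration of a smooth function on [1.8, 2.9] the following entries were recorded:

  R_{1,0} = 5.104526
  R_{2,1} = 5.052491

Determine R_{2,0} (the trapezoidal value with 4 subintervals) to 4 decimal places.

From R_{2,1} = (4·R_{2,0} − R_{1,0})/3, solve for R_{2,0}:
4·R_{2,0} = 3·5.052491 + 5.104526 = 20.261999
R_{2,0} = 5.065500

5.0655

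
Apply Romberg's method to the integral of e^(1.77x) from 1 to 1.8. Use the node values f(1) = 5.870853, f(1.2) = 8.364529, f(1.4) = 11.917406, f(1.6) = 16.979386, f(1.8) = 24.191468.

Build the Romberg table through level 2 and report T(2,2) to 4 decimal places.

T(0,0) (trapezoid, 1 panel, h=0.8000): 12.024928
T(1,0) (trapezoid, 2 panels, h=0.4000): 10.779427
T(2,0) (trapezoid, 4 panels, h=0.2000): 10.458496
T(1,1) = 10.779427 + (10.779427 − 12.024928)/3 = 10.364260
T(2,1) = 10.458496 + (10.458496 − 10.779427)/3 = 10.351519
T(2,2) = 10.351519 + (10.351519 − 10.364260)/15 = 10.350670

10.3507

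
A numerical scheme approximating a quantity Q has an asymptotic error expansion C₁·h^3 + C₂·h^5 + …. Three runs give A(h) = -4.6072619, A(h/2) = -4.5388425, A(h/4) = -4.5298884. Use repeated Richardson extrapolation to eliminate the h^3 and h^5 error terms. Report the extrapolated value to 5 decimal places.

First eliminate the h^3 term (factor 2^3 = 8):
  B₁ = (8·(-4.5388425) − (-4.6072619))/7 = -4.5290683
  B₂ = (8·(-4.5298884) − (-4.5388425))/7 = -4.5286092
Then eliminate the h^5 term (factor 2^5 = 32):
  (32·(-4.5286092) − (-4.5290683))/31 = -4.5285944

-4.52859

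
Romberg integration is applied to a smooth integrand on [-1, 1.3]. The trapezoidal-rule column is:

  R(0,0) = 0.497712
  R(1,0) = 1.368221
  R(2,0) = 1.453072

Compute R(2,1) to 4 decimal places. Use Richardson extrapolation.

1.4814

Richardson extrapolation on the trapezoidal column (denominator 4−1=3):
R(2,1) = (4·1.453072 − 1.368221) / 3 = 1.481356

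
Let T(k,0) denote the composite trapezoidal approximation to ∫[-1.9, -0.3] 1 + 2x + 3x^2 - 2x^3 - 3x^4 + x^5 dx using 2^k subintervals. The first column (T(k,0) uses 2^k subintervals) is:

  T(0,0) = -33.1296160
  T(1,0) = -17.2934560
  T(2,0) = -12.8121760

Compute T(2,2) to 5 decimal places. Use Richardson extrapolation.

Richardson extrapolation on the trapezoidal column (denominator 4−1=3):
T(1,1) = -17.2934560 + (-17.2934560 − (-33.1296160))/3 = -12.0147360
T(2,1) = (4·(-12.8121760) − (-17.2934560)) / 3 = -11.3184160
T(2,2) = -11.3184160 + (-11.3184160 − (-12.0147360))/15 = -11.2719947

-11.27199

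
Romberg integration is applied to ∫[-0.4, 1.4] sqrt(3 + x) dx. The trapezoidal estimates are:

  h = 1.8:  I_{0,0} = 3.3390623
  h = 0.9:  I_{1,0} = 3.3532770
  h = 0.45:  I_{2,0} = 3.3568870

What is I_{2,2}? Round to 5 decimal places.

3.35810

I_{1,1} = 3.3532770 + (3.3532770 − 3.3390623)/3 = 3.3580152
I_{2,1} = (4·3.3568870 − 3.3532770) / 3 = 3.3580903
I_{2,2} = (16·3.3580903 − 3.3580152) / 15 = 3.3580953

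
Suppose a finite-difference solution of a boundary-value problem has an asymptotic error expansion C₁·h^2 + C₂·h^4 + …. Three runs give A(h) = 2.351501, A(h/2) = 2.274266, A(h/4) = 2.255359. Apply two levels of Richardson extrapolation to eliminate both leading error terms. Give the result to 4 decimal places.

First eliminate the h^2 term (factor 2^2 = 4):
  B₁ = (4·2.274266 − 2.351501)/3 = 2.248521
  B₂ = (4·2.255359 − 2.274266)/3 = 2.249057
Then eliminate the h^4 term (factor 2^4 = 16):
  (16·2.249057 − 2.248521)/15 = 2.249093

2.2491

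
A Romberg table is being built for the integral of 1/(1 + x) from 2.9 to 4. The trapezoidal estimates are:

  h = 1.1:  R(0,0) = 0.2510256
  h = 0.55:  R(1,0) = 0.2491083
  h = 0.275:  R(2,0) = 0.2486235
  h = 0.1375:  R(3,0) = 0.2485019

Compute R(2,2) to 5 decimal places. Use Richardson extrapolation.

Richardson extrapolation on the trapezoidal column (denominator 4−1=3):
R(1,1) = (4·0.2491083 − 0.2510256) / 3 = 0.2484692
R(2,1) = (4·0.2486235 − 0.2491083) / 3 = 0.2484619
R(2,2) = 0.2484619 + (0.2484619 − 0.2484692)/15 = 0.2484614

0.24846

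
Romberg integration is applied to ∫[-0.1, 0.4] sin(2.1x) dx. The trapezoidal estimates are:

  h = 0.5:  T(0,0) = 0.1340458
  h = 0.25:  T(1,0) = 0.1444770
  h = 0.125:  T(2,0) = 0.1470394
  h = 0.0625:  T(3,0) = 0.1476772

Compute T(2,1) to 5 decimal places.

0.14789

T(2,1) = (4·0.1470394 − 0.1444770) / 3 = 0.1478935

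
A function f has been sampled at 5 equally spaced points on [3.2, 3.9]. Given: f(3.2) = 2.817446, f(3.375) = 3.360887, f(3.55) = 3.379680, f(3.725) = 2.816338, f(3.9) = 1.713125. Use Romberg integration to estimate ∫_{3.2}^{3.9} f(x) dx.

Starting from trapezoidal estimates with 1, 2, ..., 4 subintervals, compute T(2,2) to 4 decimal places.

2.0995

T(0,0) (trapezoid, 1 panel, h=0.7000): 1.585700
T(1,0) (trapezoid, 2 panels, h=0.3500): 1.975738
T(2,0) (trapezoid, 4 panels, h=0.1750): 2.068883
T(1,1) = 1.975738 + (1.975738 − 1.585700)/3 = 2.105751
T(2,1) = 2.068883 + (2.068883 − 1.975738)/3 = 2.099931
T(2,2) = 2.099931 + (2.099931 − 2.105751)/15 = 2.099543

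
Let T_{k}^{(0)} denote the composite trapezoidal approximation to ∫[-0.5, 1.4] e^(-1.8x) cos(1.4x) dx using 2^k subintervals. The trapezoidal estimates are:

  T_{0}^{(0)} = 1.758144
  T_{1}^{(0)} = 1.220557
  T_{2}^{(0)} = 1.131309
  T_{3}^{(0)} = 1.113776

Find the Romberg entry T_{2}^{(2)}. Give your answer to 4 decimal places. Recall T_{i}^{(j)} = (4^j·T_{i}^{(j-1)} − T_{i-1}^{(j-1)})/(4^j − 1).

1.1056

Richardson extrapolation on the trapezoidal column (denominator 4−1=3):
T_{1}^{(1)} = (4·1.220557 − 1.758144) / 3 = 1.041361
T_{2}^{(1)} = (4·1.131309 − 1.220557) / 3 = 1.101560
T_{2}^{(2)} = 1.101560 + (1.101560 − 1.041361)/15 = 1.105573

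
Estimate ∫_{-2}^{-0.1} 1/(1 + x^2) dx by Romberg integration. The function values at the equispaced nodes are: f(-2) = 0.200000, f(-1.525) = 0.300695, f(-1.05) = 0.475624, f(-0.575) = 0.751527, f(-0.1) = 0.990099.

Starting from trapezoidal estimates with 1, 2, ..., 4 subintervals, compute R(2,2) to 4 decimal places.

R(0,0) (trapezoid, 1 panel, h=1.9000): 1.130594
R(1,0) (trapezoid, 2 panels, h=0.9500): 1.017140
R(2,0) (trapezoid, 4 panels, h=0.4750): 1.008375
R(1,1) = 1.017140 + (1.017140 − 1.130594)/3 = 0.979322
R(2,1) = 1.008375 + (1.008375 − 1.017140)/3 = 1.005453
R(2,2) = 1.005453 + (1.005453 − 0.979322)/15 = 1.007195

1.0072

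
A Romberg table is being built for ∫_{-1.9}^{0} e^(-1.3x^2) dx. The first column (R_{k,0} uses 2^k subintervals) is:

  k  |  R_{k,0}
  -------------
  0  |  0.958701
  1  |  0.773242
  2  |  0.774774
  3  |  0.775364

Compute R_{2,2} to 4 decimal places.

0.7795

R_{1,1} = (4·0.773242 − 0.958701) / 3 = 0.711422
R_{2,1} = 0.774774 + (0.774774 − 0.773242)/3 = 0.775285
R_{2,2} = (16·0.775285 − 0.711422) / 15 = 0.779543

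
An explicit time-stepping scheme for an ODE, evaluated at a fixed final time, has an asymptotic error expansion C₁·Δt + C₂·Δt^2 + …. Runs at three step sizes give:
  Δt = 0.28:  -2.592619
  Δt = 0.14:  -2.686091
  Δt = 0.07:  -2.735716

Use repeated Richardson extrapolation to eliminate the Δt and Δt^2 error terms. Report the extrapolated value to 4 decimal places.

First eliminate the Δt term (factor 2^1 = 2):
  B₁ = (2·(-2.686091) − (-2.592619))/1 = -2.779563
  B₂ = (2·(-2.735716) − (-2.686091))/1 = -2.785341
Then eliminate the Δt^2 term (factor 2^2 = 4):
  (4·(-2.785341) − (-2.779563))/3 = -2.787267

-2.7873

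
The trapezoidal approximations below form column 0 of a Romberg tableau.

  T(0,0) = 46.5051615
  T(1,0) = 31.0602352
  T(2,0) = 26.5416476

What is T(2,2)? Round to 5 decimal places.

24.97702

T(1,1) = (4·31.0602352 − 46.5051615) / 3 = 25.9119264
T(2,1) = 26.5416476 + (26.5416476 − 31.0602352)/3 = 25.0354517
T(2,2) = 25.0354517 + (25.0354517 − 25.9119264)/15 = 24.9770201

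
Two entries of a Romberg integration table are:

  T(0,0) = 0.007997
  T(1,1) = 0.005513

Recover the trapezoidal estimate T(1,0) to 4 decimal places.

0.0061

From T(1,1) = (4·T(1,0) − T(0,0))/3, solve for T(1,0):
4·T(1,0) = 3·0.005513 + 0.007997 = 0.024536
T(1,0) = 0.006134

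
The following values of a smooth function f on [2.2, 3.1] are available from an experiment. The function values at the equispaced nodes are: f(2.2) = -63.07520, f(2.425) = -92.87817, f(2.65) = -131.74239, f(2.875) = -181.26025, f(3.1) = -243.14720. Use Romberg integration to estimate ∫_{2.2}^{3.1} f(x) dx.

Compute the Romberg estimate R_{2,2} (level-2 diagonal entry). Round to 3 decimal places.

-124.969

R_{0,0} (trapezoid, 1 panel, h=0.9000): -137.80008
R_{1,0} (trapezoid, 2 panels, h=0.4500): -128.18412
R_{2,0} (trapezoid, 4 panels, h=0.2250): -125.77320
R_{1,1} = -128.18412 + (-128.18412 − (-137.80008))/3 = -124.97880
R_{2,1} = -125.77320 + (-125.77320 − (-128.18412))/3 = -124.96956
R_{2,2} = -124.96956 + (-124.96956 − (-124.97880))/15 = -124.96894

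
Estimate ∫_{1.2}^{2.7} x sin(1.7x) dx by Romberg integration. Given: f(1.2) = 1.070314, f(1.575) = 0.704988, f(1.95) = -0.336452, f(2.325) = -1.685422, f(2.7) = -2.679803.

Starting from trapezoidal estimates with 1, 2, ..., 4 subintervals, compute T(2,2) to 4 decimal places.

T(0,0) (trapezoid, 1 panel, h=1.5000): -1.207117
T(1,0) (trapezoid, 2 panels, h=0.7500): -0.855897
T(2,0) (trapezoid, 4 panels, h=0.3750): -0.795611
T(1,1) = -0.855897 + (-0.855897 − (-1.207117))/3 = -0.738824
T(2,1) = -0.795611 + (-0.795611 − (-0.855897))/3 = -0.775516
T(2,2) = -0.775516 + (-0.775516 − (-0.738824))/15 = -0.777962

-0.7780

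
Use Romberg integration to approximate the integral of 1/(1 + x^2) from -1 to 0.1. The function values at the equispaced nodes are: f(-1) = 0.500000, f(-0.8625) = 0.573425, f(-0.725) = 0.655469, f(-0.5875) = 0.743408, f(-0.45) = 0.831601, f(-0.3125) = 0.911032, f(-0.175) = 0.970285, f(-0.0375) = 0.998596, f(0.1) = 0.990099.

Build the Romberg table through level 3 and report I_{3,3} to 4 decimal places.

I_{0,0} (trapezoid, 1 panel, h=1.1000): 0.819554
I_{1,0} (trapezoid, 2 panels, h=0.5500): 0.867158
I_{2,0} (trapezoid, 4 panels, h=0.2750): 0.880661
I_{3,0} (trapezoid, 8 panels, h=0.1375): 0.883969
I_{1,1} = 0.867158 + (0.867158 − 0.819554)/3 = 0.883026
I_{2,1} = 0.880661 + (0.880661 − 0.867158)/3 = 0.885162
I_{3,1} = 0.883969 + (0.883969 − 0.880661)/3 = 0.885072
I_{2,2} = 0.885162 + (0.885162 − 0.883026)/15 = 0.885304
I_{3,2} = 0.885072 + (0.885072 − 0.885162)/15 = 0.885066
I_{3,3} = 0.885066 + (0.885066 − 0.885304)/63 = 0.885062

0.8851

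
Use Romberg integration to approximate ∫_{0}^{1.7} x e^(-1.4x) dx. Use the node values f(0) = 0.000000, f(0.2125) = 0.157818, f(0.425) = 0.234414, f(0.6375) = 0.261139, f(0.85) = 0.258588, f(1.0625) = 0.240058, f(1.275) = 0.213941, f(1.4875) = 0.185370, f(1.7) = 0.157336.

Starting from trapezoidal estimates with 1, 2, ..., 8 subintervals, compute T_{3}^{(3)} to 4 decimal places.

T_{0}^{(0)} (trapezoid, 1 panel, h=1.7000): 0.133736
T_{1}^{(0)} (trapezoid, 2 panels, h=0.8500): 0.286668
T_{2}^{(0)} (trapezoid, 4 panels, h=0.4250): 0.333885
T_{3}^{(0)} (trapezoid, 8 panels, h=0.2125): 0.346374
T_{1}^{(1)} = 0.286668 + (0.286668 − 0.133736)/3 = 0.337645
T_{2}^{(1)} = 0.333885 + (0.333885 − 0.286668)/3 = 0.349624
T_{3}^{(1)} = 0.346374 + (0.346374 − 0.333885)/3 = 0.350537
T_{2}^{(2)} = 0.349624 + (0.349624 − 0.337645)/15 = 0.350423
T_{3}^{(2)} = 0.350537 + (0.350537 − 0.349624)/15 = 0.350598
T_{3}^{(3)} = 0.350598 + (0.350598 − 0.350423)/63 = 0.350601

0.3506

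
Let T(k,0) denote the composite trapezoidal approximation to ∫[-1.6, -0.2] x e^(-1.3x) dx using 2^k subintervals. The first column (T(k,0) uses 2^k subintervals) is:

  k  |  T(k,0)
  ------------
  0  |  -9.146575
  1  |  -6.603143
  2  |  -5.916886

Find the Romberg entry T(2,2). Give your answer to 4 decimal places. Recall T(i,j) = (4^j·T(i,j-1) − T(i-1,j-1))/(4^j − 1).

Richardson extrapolation on the trapezoidal column (denominator 4−1=3):
T(1,1) = -6.603143 + (-6.603143 − (-9.146575))/3 = -5.755332
T(2,1) = -5.916886 + (-5.916886 − (-6.603143))/3 = -5.688134
T(2,2) = (16·(-5.688134) − (-5.755332)) / 15 = -5.683654
(Column j=1 coincides with Simpson's rule on the same nodes.)

-5.6837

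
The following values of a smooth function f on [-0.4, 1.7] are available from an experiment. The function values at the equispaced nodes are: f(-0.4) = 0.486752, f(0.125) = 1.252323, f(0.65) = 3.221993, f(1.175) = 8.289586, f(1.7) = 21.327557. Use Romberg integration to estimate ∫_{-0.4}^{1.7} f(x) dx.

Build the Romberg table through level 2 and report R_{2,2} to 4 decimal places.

R_{0,0} (trapezoid, 1 panel, h=2.1000): 22.905024
R_{1,0} (trapezoid, 2 panels, h=1.0500): 14.835605
R_{2,0} (trapezoid, 4 panels, h=0.5250): 12.427305
R_{1,1} = 14.835605 + (14.835605 − 22.905024)/3 = 12.145799
R_{2,1} = 12.427305 + (12.427305 − 14.835605)/3 = 11.624538
R_{2,2} = 11.624538 + (11.624538 − 12.145799)/15 = 11.589787

11.5898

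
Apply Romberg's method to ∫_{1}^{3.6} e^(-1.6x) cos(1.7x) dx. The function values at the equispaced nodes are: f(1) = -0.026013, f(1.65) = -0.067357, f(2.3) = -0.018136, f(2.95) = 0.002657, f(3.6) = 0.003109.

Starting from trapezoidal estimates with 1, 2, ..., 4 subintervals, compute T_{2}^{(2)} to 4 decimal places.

T_{0}^{(0)} (trapezoid, 1 panel, h=2.6000): -0.029775
T_{1}^{(0)} (trapezoid, 2 panels, h=1.3000): -0.038464
T_{2}^{(0)} (trapezoid, 4 panels, h=0.6500): -0.061287
T_{1}^{(1)} = -0.038464 + (-0.038464 − (-0.029775))/3 = -0.041360
T_{2}^{(1)} = -0.061287 + (-0.061287 − (-0.038464))/3 = -0.068895
T_{2}^{(2)} = -0.068895 + (-0.068895 − (-0.041360))/15 = -0.070731

-0.0707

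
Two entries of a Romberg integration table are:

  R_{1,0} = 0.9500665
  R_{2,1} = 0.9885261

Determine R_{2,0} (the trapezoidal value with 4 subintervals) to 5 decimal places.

From R_{2,1} = (4·R_{2,0} − R_{1,0})/3, solve for R_{2,0}:
4·R_{2,0} = 3·0.9885261 + 0.9500665 = 3.9156448
R_{2,0} = 0.9789112

0.97891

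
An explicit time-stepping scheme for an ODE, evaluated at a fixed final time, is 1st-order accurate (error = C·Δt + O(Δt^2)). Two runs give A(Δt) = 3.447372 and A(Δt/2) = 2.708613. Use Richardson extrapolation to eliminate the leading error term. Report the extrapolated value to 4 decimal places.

1.9699

The leading error scales as Δt; refining by a factor of 2 reduces it by 2^1 = 2.
Extrapolated value = (2·A(Δt/2) − A(Δt)) / (2 − 1)
= (2·2.708613 − 3.447372) / 1
= 1.969854 / 1 = 1.969854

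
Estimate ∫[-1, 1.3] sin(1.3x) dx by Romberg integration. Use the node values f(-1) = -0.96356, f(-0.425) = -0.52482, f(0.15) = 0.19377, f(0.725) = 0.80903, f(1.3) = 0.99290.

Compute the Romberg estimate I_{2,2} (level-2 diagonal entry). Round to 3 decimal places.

0.297

I_{0,0} (trapezoid, 1 panel, h=2.3000): 0.03374
I_{1,0} (trapezoid, 2 panels, h=1.1500): 0.23971
I_{2,0} (trapezoid, 4 panels, h=0.5750): 0.28327
I_{1,1} = 0.23971 + (0.23971 − 0.03374)/3 = 0.30837
I_{2,1} = 0.28327 + (0.28327 − 0.23971)/3 = 0.29779
I_{2,2} = 0.29779 + (0.29779 − 0.30837)/15 = 0.29708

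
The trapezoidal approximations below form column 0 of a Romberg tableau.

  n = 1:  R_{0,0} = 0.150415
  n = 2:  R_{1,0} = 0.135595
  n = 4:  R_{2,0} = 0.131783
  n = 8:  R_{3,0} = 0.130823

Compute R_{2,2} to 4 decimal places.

0.1305

R_{1,1} = (4·0.135595 − 0.150415) / 3 = 0.130655
R_{2,1} = 0.131783 + (0.131783 − 0.135595)/3 = 0.130512
R_{2,2} = (16·0.130512 − 0.130655) / 15 = 0.130502
(Column j=1 coincides with Simpson's rule on the same nodes.)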